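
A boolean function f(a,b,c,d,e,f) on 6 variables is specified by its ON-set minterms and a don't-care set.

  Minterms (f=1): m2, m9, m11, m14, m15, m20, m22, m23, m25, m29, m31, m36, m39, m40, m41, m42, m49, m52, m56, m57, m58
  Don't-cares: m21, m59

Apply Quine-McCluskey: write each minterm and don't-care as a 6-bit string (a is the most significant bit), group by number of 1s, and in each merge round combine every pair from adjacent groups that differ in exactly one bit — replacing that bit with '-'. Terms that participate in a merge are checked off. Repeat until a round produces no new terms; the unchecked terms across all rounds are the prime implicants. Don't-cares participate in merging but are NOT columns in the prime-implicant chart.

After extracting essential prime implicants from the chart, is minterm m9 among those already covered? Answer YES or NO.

Round 0: 000010 001001✓ 001011✓ 001110✓ 001111✓ 010100✓ 010101✓ 010110✓ 010111✓ 011001✓ 011101✓ 011111✓ 100100✓ 100111 101000✓ 101001✓ 101010✓ 110001✓ 110100✓ 111000✓ 111001✓ 111010✓ 111011✓
Round 1: -01001✓ -10100 -11001✓ 0-1001✓ 0-1111 001-11 0010-1 00111- 01-101✓ 01-111✓ 0101-0✓ 0101-1✓ 01010-✓ 01011-✓ 011-01 0111-1✓ 1-0100 1-1000✓ 1-1001✓ 1-1010✓ 1010-0✓ 10100-✓ 11-001 1110-0✓ 1110-1✓ 11100-✓ 11101-✓
Round 2: --1001 01-1-1 0101-- 1-10-0 1-100- 1110--
PIs = {--1001, -10100, 0-1111, 000010, 001-11, 0010-1, 00111-, 01-1-1, 0101--, 011-01, 1-0100, 1-10-0, 1-100-, 100111, 11-001, 1110--}
Coverage chart:
  m2: 000010 ←essential
  m9: --1001,0010-1
  m11: 001-11,0010-1
  m14: 00111- ←essential
  m15: 0-1111,001-11,00111-
  m20: -10100,0101--
  m22: 0101-- ←essential
  m23: 01-1-1,0101--
  m25: --1001,011-01
  m29: 01-1-1,011-01
  m31: 0-1111,01-1-1
  m36: 1-0100 ←essential
  m39: 100111 ←essential
  m40: 1-10-0,1-100-
  m41: --1001,1-100-
  m42: 1-10-0 ←essential
  m49: 11-001 ←essential
  m52: -10100,1-0100
  m56: 1-10-0,1-100-,1110--
  m57: --1001,1-100-,11-001,1110--
  m58: 1-10-0,1110--
Essential: 000010, 00111-, 0101--, 1-0100, 1-10-0, 100111, 11-001

NO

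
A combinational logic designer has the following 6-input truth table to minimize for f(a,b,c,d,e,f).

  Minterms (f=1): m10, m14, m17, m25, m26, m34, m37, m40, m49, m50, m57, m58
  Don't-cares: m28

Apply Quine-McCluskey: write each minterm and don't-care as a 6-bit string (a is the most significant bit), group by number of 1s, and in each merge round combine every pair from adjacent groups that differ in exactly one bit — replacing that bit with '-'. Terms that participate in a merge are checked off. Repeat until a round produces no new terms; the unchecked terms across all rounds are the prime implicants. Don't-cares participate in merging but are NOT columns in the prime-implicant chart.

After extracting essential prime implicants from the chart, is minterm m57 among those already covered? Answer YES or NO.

Round 0: 001010✓ 001110✓ 010001✓ 011001✓ 011010✓ 011100 100010✓ 100101 101000 110001✓ 110010✓ 111001✓ 111010✓
Round 1: -10001✓ -11001✓ -11010 0-1010 001-10 01-001✓ 1-0010 11-001✓ 11-010
Round 2: -1-001
PIs = {-1-001, -11010, 0-1010, 001-10, 011100, 1-0010, 100101, 101000, 11-010}
Coverage chart:
  m10: 0-1010,001-10
  m14: 001-10 ←essential
  m17: -1-001 ←essential
  m25: -1-001 ←essential
  m26: -11010,0-1010
  m34: 1-0010 ←essential
  m37: 100101 ←essential
  m40: 101000 ←essential
  m49: -1-001 ←essential
  m50: 1-0010,11-010
  m57: -1-001 ←essential
  m58: -11010,11-010
Essential: -1-001, 001-10, 1-0010, 100101, 101000

YES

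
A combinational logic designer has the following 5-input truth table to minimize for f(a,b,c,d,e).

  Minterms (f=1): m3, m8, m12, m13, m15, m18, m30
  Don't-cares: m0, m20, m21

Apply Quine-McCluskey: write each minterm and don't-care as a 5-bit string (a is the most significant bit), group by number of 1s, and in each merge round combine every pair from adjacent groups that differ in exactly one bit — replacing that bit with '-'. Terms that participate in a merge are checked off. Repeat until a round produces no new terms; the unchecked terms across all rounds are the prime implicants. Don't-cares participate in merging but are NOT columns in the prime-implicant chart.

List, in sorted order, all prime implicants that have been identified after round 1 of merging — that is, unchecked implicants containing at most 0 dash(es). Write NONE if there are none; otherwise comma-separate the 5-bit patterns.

size-2^0 implicants → 00000(✓)  00011  01000(✓)  01100(✓)  01101(✓)  01111(✓)  10010  10100(✓)  10101(✓)  11110
size-2^1 implicants → 0-000  01-00  011-1  0110-  1010-
Unchecked terms (primes): 0-000, 00011, 01-00, 011-1, 0110-, 10010, 1010-, 11110

00011, 10010, 11110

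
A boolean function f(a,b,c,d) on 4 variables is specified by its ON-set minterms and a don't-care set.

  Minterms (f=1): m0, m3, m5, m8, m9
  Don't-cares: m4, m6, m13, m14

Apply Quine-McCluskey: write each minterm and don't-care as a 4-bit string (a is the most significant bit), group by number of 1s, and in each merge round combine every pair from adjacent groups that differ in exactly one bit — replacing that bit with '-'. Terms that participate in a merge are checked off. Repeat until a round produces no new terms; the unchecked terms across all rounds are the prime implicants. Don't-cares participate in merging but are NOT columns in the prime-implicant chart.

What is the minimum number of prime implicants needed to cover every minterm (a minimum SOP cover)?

4

size-2^0 implicants → 0000(✓)  0011  0100(✓)  0101(✓)  0110(✓)  1000(✓)  1001(✓)  1101(✓)  1110(✓)
size-2^1 implicants → -000  -101  -110  0-00  01-0  010-  1-01  100-
Unchecked terms (primes): -000, -101, -110, 0-00, 0011, 01-0, 010-, 1-01, 100-
Minterm coverage:
  m0 ⊆ -000,0-00
  m3 ⊆ 0011 [E]
  m5 ⊆ -101,010-
  m8 ⊆ -000,100-
  m9 ⊆ 1-01,100-
E = {0011}
Petrick residual → -000, -101, 1-01
Cover = b'c'd' + bc'd + a'b'cd + ac'd  |cover|=4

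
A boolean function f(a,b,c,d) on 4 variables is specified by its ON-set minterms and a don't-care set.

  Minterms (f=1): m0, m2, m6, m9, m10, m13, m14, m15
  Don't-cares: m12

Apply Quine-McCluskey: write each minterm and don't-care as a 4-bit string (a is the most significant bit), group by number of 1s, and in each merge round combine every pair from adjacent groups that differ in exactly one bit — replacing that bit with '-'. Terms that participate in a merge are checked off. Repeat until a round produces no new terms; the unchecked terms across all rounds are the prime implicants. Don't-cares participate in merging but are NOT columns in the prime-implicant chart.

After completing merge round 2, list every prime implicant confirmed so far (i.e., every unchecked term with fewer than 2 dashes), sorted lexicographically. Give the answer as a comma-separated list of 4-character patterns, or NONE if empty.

size-2^0 implicants → 0000(✓)  0010(✓)  0110(✓)  1001(✓)  1010(✓)  1100(✓)  1101(✓)  1110(✓)  1111(✓)
size-2^1 implicants → -010(✓)  -110(✓)  0-10(✓)  00-0  1-01  1-10(✓)  11-0(✓)  11-1(✓)  110-(✓)  111-(✓)
size-2^2 implicants → --10  11--
Unchecked terms (primes): --10, 00-0, 1-01, 11--

00-0, 1-01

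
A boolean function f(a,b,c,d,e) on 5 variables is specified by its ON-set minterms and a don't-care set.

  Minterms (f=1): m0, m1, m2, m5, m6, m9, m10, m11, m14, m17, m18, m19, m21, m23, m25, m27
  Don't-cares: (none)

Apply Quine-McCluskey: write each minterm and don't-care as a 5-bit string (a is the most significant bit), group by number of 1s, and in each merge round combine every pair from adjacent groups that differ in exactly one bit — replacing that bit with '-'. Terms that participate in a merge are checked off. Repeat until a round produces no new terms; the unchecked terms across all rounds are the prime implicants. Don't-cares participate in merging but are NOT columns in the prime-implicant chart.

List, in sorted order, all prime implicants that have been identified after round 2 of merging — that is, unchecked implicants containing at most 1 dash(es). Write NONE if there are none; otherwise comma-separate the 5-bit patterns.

Round 0: 00000✓ 00001✓ 00010✓ 00101✓ 00110✓ 01001✓ 01010✓ 01011✓ 01110✓ 10001✓ 10010✓ 10011✓ 10101✓ 10111✓ 11001✓ 11011✓
Round 1: -0001✓ -0010 -0101✓ -1001✓ -1011✓ 0-001✓ 0-010✓ 0-110✓ 00-01✓ 00-10✓ 000-0 0000- 01-10✓ 010-1✓ 0101- 1-001✓ 1-011✓ 10-01✓ 10-11✓ 100-1✓ 1001- 101-1✓ 110-1✓
Round 2: --001 -0-01 -10-1 0--10 1-0-1 10--1
PIs = {--001, -0-01, -0010, -10-1, 0--10, 000-0, 0000-, 0101-, 1-0-1, 10--1, 1001-}

-0010, 000-0, 0000-, 0101-, 1001-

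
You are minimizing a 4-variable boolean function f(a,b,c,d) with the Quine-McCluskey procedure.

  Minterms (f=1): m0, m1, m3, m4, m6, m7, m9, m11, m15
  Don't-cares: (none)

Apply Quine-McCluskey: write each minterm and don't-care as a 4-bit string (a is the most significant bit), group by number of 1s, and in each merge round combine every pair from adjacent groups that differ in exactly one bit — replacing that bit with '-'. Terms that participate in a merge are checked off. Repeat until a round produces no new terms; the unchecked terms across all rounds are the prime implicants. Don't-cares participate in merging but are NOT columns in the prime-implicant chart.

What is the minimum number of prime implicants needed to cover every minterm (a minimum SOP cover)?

4

size-2^0 implicants → 0000(✓)  0001(✓)  0011(✓)  0100(✓)  0110(✓)  0111(✓)  1001(✓)  1011(✓)  1111(✓)
size-2^1 implicants → -001(✓)  -011(✓)  -111(✓)  0-00  0-11(✓)  00-1(✓)  000-  01-0  011-  1-11(✓)  10-1(✓)
size-2^2 implicants → --11  -0-1
Unchecked terms (primes): --11, -0-1, 0-00, 000-, 01-0, 011-
Minterm coverage:
  m0 ⊆ 0-00,000-
  m1 ⊆ -0-1,000-
  m3 ⊆ --11,-0-1
  m4 ⊆ 0-00,01-0
  m6 ⊆ 01-0,011-
  m7 ⊆ --11,011-
  m9 ⊆ -0-1 [E]
  m11 ⊆ --11,-0-1
  m15 ⊆ --11 [E]
E = {--11, -0-1}
Petrick residual → 0-00, 01-0
Cover = cd + b'd + a'c'd' + a'bd'  |cover|=4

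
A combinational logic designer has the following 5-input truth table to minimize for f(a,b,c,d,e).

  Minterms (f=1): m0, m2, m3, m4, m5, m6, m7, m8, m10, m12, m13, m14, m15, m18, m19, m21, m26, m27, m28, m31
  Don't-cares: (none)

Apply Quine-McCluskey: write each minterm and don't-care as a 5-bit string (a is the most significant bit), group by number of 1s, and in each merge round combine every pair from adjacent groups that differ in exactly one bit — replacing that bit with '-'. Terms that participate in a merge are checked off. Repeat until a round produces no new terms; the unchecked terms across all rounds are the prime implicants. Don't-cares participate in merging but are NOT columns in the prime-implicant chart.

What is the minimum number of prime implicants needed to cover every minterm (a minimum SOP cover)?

size-2^0 implicants → 00000(✓)  00010(✓)  00011(✓)  00100(✓)  00101(✓)  00110(✓)  00111(✓)  01000(✓)  01010(✓)  01100(✓)  01101(✓)  01110(✓)  01111(✓)  10010(✓)  10011(✓)  10101(✓)  11010(✓)  11011(✓)  11100(✓)  11111(✓)
size-2^1 implicants → -0010(✓)  -0011(✓)  -0101  -1010(✓)  -1100  -1111  0-000(✓)  0-010(✓)  0-100(✓)  0-101(✓)  0-110(✓)  0-111(✓)  00-00(✓)  00-10(✓)  00-11(✓)  000-0(✓)  0001-(✓)  001-0(✓)  001-1(✓)  0010-(✓)  0011-(✓)  01-00(✓)  01-10(✓)  010-0(✓)  011-0(✓)  011-1(✓)  0110-(✓)  0111-(✓)  1-010(✓)  1-011(✓)  1001-(✓)  11-11  1101-(✓)
size-2^2 implicants → --010  -001-  0--00(✓)  0--10(✓)  0-0-0(✓)  0-1-0(✓)  0-1-1(✓)  0-10-(✓)  0-11-(✓)  00--0(✓)  00-1-  001--(✓)  01--0(✓)  011--(✓)  1-01-
size-2^3 implicants → 0---0  0-1--
Unchecked terms (primes): --010, -001-, -0101, -1100, -1111, 0---0, 0-1--, 00-1-, 1-01-, 11-11
Minterm coverage:
  m0 ⊆ 0---0 [E]
  m2 ⊆ --010,-001-,0---0,00-1-
  m3 ⊆ -001-,00-1-
  m4 ⊆ 0---0,0-1--
  m5 ⊆ -0101,0-1--
  m6 ⊆ 0---0,0-1--,00-1-
  m7 ⊆ 0-1--,00-1-
  m8 ⊆ 0---0 [E]
  m10 ⊆ --010,0---0
  m12 ⊆ -1100,0---0,0-1--
  m13 ⊆ 0-1-- [E]
  m14 ⊆ 0---0,0-1--
  m15 ⊆ -1111,0-1--
  m18 ⊆ --010,-001-,1-01-
  m19 ⊆ -001-,1-01-
  m21 ⊆ -0101 [E]
  m26 ⊆ --010,1-01-
  m27 ⊆ 1-01-,11-11
  m28 ⊆ -1100 [E]
  m31 ⊆ -1111,11-11
E = {-0101, -1100, 0---0, 0-1--}
Petrick residual → --010, -001-, 11-11
Cover = c'de' + b'c'd + b'cd'e + bcd'e' + a'e' + a'c + abde  |cover|=7

7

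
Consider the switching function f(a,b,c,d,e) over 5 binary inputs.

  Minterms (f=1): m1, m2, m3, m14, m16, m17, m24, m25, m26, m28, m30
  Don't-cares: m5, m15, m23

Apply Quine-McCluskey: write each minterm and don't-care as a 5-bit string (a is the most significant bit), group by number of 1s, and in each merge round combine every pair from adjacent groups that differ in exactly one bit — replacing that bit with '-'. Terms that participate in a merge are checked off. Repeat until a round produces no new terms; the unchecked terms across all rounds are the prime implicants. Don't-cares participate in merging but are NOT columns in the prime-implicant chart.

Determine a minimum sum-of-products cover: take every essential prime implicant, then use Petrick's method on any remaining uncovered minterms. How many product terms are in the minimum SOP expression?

5

[col 0] 00001*, 00010*, 00011*, 00101*, 01110*, 01111*, 10000*, 10001*, 10111, 11000*, 11001*, 11010*, 11100*, 11110*
[col 1] -0001, -1110, 00-01, 000-1, 0001-, 0111-, 1-000*, 1-001*, 1000-*, 11-00*, 11-10*, 110-0*, 1100-*, 111-0*
[col 2] 1-00-, 11--0
Prime implicants: -0001, -1110, 00-01, 000-1, 0001-, 0111-, 1-00-, 10111, 11--0
PI chart (minterm → PIs covering it):
  1 | -0001,00-01,000-1
  2 | 0001-  (sole → essential)
  3 | 000-1,0001-
  14 | -1110,0111-
  16 | 1-00-  (sole → essential)
  17 | -0001,1-00-
  24 | 1-00-,11--0
  25 | 1-00-  (sole → essential)
  26 | 11--0  (sole → essential)
  28 | 11--0  (sole → essential)
  30 | -1110,11--0
Essential prime implicants: 0001-, 1-00-, 11--0
Petrick residual → -0001, -1110
Minimum SOP uses 5 PIs: b'c'd'e + bcde' + a'b'c'd + ac'd' + abe'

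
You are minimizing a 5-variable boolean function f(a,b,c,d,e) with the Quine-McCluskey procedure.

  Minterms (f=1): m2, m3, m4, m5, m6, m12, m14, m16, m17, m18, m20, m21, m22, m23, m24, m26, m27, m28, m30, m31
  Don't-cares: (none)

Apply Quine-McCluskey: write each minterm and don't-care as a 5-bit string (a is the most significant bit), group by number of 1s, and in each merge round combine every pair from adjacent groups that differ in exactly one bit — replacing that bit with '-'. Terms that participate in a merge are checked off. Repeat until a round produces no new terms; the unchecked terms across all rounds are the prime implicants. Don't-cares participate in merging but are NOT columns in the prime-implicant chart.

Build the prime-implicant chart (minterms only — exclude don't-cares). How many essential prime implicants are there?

6

[col 0] 00010*, 00011*, 00100*, 00101*, 00110*, 01100*, 01110*, 10000*, 10001*, 10010*, 10100*, 10101*, 10110*, 10111*, 11000*, 11010*, 11011*, 11100*, 11110*, 11111*
[col 1] -0010*, -0100*, -0101*, -0110*, -1100*, -1110*, 0-100*, 0-110*, 00-10*, 0001-, 001-0*, 0010-*, 011-0*, 1-000*, 1-010*, 1-100*, 1-110*, 1-111*, 10-00*, 10-01*, 10-10*, 100-0*, 1000-*, 101-0*, 101-1*, 1010-*, 1011-*, 11-00*, 11-10*, 11-11*, 110-0*, 1101-*, 111-0*, 1111-*
[col 2] --100*, --110*, -0-10, -01-0*, -010-, -11-0*, 0-1-0*, 1--00*, 1--10*, 1-0-0*, 1-1-0*, 1-11-, 10--0*, 10-0-, 101--, 11--0*, 11-1-
[col 3] --1-0, 1---0
Prime implicants: --1-0, -0-10, -010-, 0001-, 1---0, 1-11-, 10-0-, 101--, 11-1-
PI chart (minterm → PIs covering it):
  2 | -0-10,0001-
  3 | 0001-  (sole → essential)
  4 | --1-0,-010-
  5 | -010-  (sole → essential)
  6 | --1-0,-0-10
  12 | --1-0  (sole → essential)
  14 | --1-0  (sole → essential)
  16 | 1---0,10-0-
  17 | 10-0-  (sole → essential)
  18 | -0-10,1---0
  20 | --1-0,-010-,1---0,10-0-,101--
  21 | -010-,10-0-,101--
  22 | --1-0,-0-10,1---0,1-11-,101--
  23 | 1-11-,101--
  24 | 1---0  (sole → essential)
  26 | 1---0,11-1-
  27 | 11-1-  (sole → essential)
  28 | --1-0,1---0
  30 | --1-0,1---0,1-11-,11-1-
  31 | 1-11-,11-1-
Essential prime implicants: --1-0, -010-, 0001-, 1---0, 10-0-, 11-1-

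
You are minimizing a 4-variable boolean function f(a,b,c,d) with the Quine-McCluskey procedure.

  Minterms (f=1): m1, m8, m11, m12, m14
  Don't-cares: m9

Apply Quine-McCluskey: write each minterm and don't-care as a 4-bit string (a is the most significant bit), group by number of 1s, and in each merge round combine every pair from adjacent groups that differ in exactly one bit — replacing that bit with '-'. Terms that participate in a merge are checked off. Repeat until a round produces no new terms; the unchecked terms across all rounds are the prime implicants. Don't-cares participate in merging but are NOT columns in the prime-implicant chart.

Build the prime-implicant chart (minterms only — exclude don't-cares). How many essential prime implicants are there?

Round 0: 0001✓ 1000✓ 1001✓ 1011✓ 1100✓ 1110✓
Round 1: -001 1-00 10-1 100- 11-0
PIs = {-001, 1-00, 10-1, 100-, 11-0}
Coverage chart:
  m1: -001 ←essential
  m8: 1-00,100-
  m11: 10-1 ←essential
  m12: 1-00,11-0
  m14: 11-0 ←essential
Essential: -001, 10-1, 11-0

3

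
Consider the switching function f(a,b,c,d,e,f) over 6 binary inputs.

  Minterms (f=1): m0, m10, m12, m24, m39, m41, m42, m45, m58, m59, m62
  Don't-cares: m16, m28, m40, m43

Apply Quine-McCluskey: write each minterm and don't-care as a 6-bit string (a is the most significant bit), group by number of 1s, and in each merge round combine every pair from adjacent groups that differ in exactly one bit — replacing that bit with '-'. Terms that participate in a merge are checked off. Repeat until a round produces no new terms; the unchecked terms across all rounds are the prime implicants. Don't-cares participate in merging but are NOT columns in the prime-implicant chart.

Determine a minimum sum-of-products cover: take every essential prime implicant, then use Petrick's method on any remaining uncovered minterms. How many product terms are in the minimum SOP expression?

size-2^0 implicants → 000000(✓)  001010(✓)  001100(✓)  010000(✓)  011000(✓)  011100(✓)  100111  101000(✓)  101001(✓)  101010(✓)  101011(✓)  101101(✓)  111010(✓)  111011(✓)  111110(✓)
size-2^1 implicants → -01010  0-0000  0-1100  01-000  011-00  1-1010(✓)  1-1011(✓)  101-01  1010-0(✓)  1010-1(✓)  10100-(✓)  10101-(✓)  111-10  11101-(✓)
size-2^2 implicants → 1-101-  1010--
Unchecked terms (primes): -01010, 0-0000, 0-1100, 01-000, 011-00, 1-101-, 100111, 101-01, 1010--, 111-10
Minterm coverage:
  m0 ⊆ 0-0000 [E]
  m10 ⊆ -01010 [E]
  m12 ⊆ 0-1100 [E]
  m24 ⊆ 01-000,011-00
  m39 ⊆ 100111 [E]
  m41 ⊆ 101-01,1010--
  m42 ⊆ -01010,1-101-,1010--
  m45 ⊆ 101-01 [E]
  m58 ⊆ 1-101-,111-10
  m59 ⊆ 1-101- [E]
  m62 ⊆ 111-10 [E]
E = {-01010, 0-0000, 0-1100, 1-101-, 100111, 101-01, 111-10}
Petrick residual → 01-000
Cover = b'cd'ef' + a'c'd'e'f' + a'cde'f' + a'bd'e'f' + acd'e + ab'c'def + ab'ce'f + abcef'  |cover|=8

8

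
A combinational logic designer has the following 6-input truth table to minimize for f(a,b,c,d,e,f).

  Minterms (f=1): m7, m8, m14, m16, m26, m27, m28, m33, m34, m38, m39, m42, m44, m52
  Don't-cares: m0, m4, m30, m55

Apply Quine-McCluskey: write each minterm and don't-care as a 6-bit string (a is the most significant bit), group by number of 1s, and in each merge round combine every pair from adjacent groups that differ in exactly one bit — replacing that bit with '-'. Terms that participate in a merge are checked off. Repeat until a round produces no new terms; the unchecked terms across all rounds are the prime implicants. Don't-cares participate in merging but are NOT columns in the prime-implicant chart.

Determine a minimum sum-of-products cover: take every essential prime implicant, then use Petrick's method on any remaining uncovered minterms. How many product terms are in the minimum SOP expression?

Round 0: 000000✓ 000100✓ 000111✓ 001000✓ 001110✓ 010000✓ 011010✓ 011011✓ 011100✓ 011110✓ 100001 100010✓ 100110✓ 100111✓ 101010✓ 101100 110100 110111✓
Round 1: -00111 0-0000 0-1110 00-000 000-00 011-10 01101- 0111-0 1-0111 10-010 100-10 10011-
PIs = {-00111, 0-0000, 0-1110, 00-000, 000-00, 011-10, 01101-, 0111-0, 1-0111, 10-010, 100-10, 100001, 10011-, 101100, 110100}
Coverage chart:
  m7: -00111 ←essential
  m8: 00-000 ←essential
  m14: 0-1110 ←essential
  m16: 0-0000 ←essential
  m26: 011-10,01101-
  m27: 01101- ←essential
  m28: 0111-0 ←essential
  m33: 100001 ←essential
  m34: 10-010,100-10
  m38: 100-10,10011-
  m39: -00111,1-0111,10011-
  m42: 10-010 ←essential
  m44: 101100 ←essential
  m52: 110100 ←essential
Essential: -00111, 0-0000, 0-1110, 00-000, 01101-, 0111-0, 10-010, 100001, 101100, 110100
Petrick residual → 100-10
Min cover (11 terms): b'c'def + a'c'd'e'f' + a'cdef' + a'b'd'e'f' + a'bcd'e + a'bcdf' + ab'd'ef' + ab'c'ef' + ab'c'd'e'f + ab'cde'f' + abc'de'f'

11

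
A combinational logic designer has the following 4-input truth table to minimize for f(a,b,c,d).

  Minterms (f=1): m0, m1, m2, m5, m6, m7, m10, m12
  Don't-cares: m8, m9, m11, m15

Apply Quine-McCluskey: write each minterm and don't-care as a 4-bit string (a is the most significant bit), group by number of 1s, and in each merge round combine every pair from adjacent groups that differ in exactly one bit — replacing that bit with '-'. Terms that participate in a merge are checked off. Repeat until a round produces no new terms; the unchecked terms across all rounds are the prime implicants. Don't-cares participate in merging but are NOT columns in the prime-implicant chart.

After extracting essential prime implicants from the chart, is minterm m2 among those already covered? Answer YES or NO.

size-2^0 implicants → 0000(✓)  0001(✓)  0010(✓)  0101(✓)  0110(✓)  0111(✓)  1000(✓)  1001(✓)  1010(✓)  1011(✓)  1100(✓)  1111(✓)
size-2^1 implicants → -000(✓)  -001(✓)  -010(✓)  -111  0-01  0-10  00-0(✓)  000-(✓)  01-1  011-  1-00  1-11  10-0(✓)  10-1(✓)  100-(✓)  101-(✓)
size-2^2 implicants → -0-0  -00-  10--
Unchecked terms (primes): -0-0, -00-, -111, 0-01, 0-10, 01-1, 011-, 1-00, 1-11, 10--
Minterm coverage:
  m0 ⊆ -0-0,-00-
  m1 ⊆ -00-,0-01
  m2 ⊆ -0-0,0-10
  m5 ⊆ 0-01,01-1
  m6 ⊆ 0-10,011-
  m7 ⊆ -111,01-1,011-
  m10 ⊆ -0-0,10--
  m12 ⊆ 1-00 [E]
E = {1-00}

NO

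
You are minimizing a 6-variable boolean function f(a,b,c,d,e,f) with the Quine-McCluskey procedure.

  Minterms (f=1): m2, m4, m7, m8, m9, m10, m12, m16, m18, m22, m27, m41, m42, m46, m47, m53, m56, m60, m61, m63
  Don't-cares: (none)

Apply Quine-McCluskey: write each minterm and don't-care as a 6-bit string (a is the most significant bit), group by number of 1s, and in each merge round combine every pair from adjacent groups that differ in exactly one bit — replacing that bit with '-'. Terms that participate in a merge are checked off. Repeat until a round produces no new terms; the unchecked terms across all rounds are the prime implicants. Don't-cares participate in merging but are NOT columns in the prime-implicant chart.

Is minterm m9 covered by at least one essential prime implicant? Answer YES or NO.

Round 0: 000010✓ 000100✓ 000111 001000✓ 001001✓ 001010✓ 001100✓ 010000✓ 010010✓ 010110✓ 011011 101001✓ 101010✓ 101110✓ 101111✓ 110101✓ 111000✓ 111100✓ 111101✓ 111111✓
Round 1: -01001 -01010 0-0010 00-010 00-100 001-00 0010-0 00100- 010-10 0100-0 1-1111 101-10 10111- 11-101 111-00 1111-1 11110-
PIs = {-01001, -01010, 0-0010, 00-010, 00-100, 000111, 001-00, 0010-0, 00100-, 010-10, 0100-0, 011011, 1-1111, 101-10, 10111-, 11-101, 111-00, 1111-1, 11110-}
Coverage chart:
  m2: 0-0010,00-010
  m4: 00-100 ←essential
  m7: 000111 ←essential
  m8: 001-00,0010-0,00100-
  m9: -01001,00100-
  m10: -01010,00-010,0010-0
  m12: 00-100,001-00
  m16: 0100-0 ←essential
  m18: 0-0010,010-10,0100-0
  m22: 010-10 ←essential
  m27: 011011 ←essential
  m41: -01001 ←essential
  m42: -01010,101-10
  m46: 101-10,10111-
  m47: 1-1111,10111-
  m53: 11-101 ←essential
  m56: 111-00 ←essential
  m60: 111-00,11110-
  m61: 11-101,1111-1,11110-
  m63: 1-1111,1111-1
Essential: -01001, 00-100, 000111, 010-10, 0100-0, 011011, 11-101, 111-00

YES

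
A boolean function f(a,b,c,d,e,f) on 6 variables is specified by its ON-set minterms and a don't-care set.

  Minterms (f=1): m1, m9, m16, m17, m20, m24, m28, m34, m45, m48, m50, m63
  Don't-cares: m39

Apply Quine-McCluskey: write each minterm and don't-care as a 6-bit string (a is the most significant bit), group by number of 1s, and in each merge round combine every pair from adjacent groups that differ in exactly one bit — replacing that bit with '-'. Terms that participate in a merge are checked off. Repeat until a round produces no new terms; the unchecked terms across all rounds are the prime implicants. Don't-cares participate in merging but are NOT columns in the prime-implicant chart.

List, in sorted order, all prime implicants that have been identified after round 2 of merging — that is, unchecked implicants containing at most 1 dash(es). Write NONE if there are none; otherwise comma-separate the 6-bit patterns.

-10000, 0-0001, 00-001, 01000-, 1-0010, 100111, 101101, 1100-0, 111111

[col 0] 000001*, 001001*, 010000*, 010001*, 010100*, 011000*, 011100*, 100010*, 100111, 101101, 110000*, 110010*, 111111
[col 1] -10000, 0-0001, 00-001, 01-000*, 01-100*, 010-00*, 01000-, 011-00*, 1-0010, 1100-0
[col 2] 01--00
Prime implicants: -10000, 0-0001, 00-001, 01--00, 01000-, 1-0010, 100111, 101101, 1100-0, 111111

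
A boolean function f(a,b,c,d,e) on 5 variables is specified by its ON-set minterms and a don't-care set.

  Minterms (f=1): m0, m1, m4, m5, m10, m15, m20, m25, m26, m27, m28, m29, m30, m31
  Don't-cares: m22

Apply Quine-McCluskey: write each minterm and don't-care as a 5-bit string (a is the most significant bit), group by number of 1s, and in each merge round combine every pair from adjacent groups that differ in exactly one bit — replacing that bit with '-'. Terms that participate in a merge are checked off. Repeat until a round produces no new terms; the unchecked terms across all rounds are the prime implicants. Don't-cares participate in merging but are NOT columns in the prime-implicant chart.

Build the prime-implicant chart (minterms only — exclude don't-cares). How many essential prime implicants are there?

4

[col 0] 00000*, 00001*, 00100*, 00101*, 01010*, 01111*, 10100*, 10110*, 11001*, 11010*, 11011*, 11100*, 11101*, 11110*, 11111*
[col 1] -0100, -1010, -1111, 00-00*, 00-01*, 0000-*, 0010-*, 1-100*, 1-110*, 101-0*, 11-01*, 11-10*, 11-11*, 110-1*, 1101-*, 111-0*, 111-1*, 1110-*, 1111-*
[col 2] 00-0-, 1-1-0, 11--1, 11-1-, 111--
Prime implicants: -0100, -1010, -1111, 00-0-, 1-1-0, 11--1, 11-1-, 111--
PI chart (minterm → PIs covering it):
  0 | 00-0-  (sole → essential)
  1 | 00-0-  (sole → essential)
  4 | -0100,00-0-
  5 | 00-0-  (sole → essential)
  10 | -1010  (sole → essential)
  15 | -1111  (sole → essential)
  20 | -0100,1-1-0
  25 | 11--1  (sole → essential)
  26 | -1010,11-1-
  27 | 11--1,11-1-
  28 | 1-1-0,111--
  29 | 11--1,111--
  30 | 1-1-0,11-1-,111--
  31 | -1111,11--1,11-1-,111--
Essential prime implicants: -1010, -1111, 00-0-, 11--1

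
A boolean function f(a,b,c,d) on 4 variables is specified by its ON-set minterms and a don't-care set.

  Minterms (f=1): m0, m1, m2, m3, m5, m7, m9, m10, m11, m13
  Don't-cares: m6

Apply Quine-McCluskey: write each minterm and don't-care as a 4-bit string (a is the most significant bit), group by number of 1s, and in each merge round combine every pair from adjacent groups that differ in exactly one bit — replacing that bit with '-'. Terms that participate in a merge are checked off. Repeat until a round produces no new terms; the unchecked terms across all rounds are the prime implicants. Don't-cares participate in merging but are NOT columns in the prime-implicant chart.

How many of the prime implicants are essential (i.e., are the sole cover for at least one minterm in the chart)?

[col 0] 0000*, 0001*, 0010*, 0011*, 0101*, 0110*, 0111*, 1001*, 1010*, 1011*, 1101*
[col 1] -001*, -010*, -011*, -101*, 0-01*, 0-10*, 0-11*, 00-0*, 00-1*, 000-*, 001-*, 01-1*, 011-*, 1-01*, 10-1*, 101-*
[col 2] --01, -0-1, -01-, 0--1, 0-1-, 00--
Prime implicants: --01, -0-1, -01-, 0--1, 0-1-, 00--
PI chart (minterm → PIs covering it):
  0 | 00--  (sole → essential)
  1 | --01,-0-1,0--1,00--
  2 | -01-,0-1-,00--
  3 | -0-1,-01-,0--1,0-1-,00--
  5 | --01,0--1
  7 | 0--1,0-1-
  9 | --01,-0-1
  10 | -01-  (sole → essential)
  11 | -0-1,-01-
  13 | --01  (sole → essential)
Essential prime implicants: --01, -01-, 00--

3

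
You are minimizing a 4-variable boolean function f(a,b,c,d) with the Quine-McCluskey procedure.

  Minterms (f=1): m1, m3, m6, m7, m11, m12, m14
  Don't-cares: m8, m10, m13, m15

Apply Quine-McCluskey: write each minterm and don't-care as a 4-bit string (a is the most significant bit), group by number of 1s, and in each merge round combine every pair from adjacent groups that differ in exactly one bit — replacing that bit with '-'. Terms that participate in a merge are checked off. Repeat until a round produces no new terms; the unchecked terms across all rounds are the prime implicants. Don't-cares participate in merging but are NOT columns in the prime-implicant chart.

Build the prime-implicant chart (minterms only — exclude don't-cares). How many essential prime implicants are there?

2

[col 0] 0001*, 0011*, 0110*, 0111*, 1000*, 1010*, 1011*, 1100*, 1101*, 1110*, 1111*
[col 1] -011*, -110*, -111*, 0-11*, 00-1, 011-*, 1-00*, 1-10*, 1-11*, 10-0*, 101-*, 11-0*, 11-1*, 110-*, 111-*
[col 2] --11, -11-, 1--0, 1-1-, 11--
Prime implicants: --11, -11-, 00-1, 1--0, 1-1-, 11--
PI chart (minterm → PIs covering it):
  1 | 00-1  (sole → essential)
  3 | --11,00-1
  6 | -11-  (sole → essential)
  7 | --11,-11-
  11 | --11,1-1-
  12 | 1--0,11--
  14 | -11-,1--0,1-1-,11--
Essential prime implicants: -11-, 00-1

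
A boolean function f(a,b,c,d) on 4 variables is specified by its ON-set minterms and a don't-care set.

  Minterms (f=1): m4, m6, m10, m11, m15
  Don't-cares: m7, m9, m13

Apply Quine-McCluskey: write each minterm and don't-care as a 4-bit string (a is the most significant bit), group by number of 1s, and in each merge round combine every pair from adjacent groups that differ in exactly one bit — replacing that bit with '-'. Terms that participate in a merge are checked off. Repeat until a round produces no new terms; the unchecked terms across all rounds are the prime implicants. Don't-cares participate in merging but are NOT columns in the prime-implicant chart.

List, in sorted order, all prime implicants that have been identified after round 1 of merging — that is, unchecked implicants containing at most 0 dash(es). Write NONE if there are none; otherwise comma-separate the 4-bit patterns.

[col 0] 0100*, 0110*, 0111*, 1001*, 1010*, 1011*, 1101*, 1111*
[col 1] -111, 01-0, 011-, 1-01*, 1-11*, 10-1*, 101-, 11-1*
[col 2] 1--1
Prime implicants: -111, 01-0, 011-, 1--1, 101-

NONE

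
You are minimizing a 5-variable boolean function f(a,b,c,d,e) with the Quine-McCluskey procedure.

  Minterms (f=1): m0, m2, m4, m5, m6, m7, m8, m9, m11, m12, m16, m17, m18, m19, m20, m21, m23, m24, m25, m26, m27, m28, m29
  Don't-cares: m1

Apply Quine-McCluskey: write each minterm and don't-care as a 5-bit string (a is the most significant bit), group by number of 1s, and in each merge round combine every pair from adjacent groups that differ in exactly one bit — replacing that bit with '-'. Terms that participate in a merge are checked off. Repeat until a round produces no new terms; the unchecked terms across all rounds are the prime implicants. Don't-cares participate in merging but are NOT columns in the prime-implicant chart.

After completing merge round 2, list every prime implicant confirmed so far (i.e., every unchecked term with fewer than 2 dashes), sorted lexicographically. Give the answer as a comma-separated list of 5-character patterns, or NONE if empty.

size-2^0 implicants → 00000(✓)  00001(✓)  00010(✓)  00100(✓)  00101(✓)  00110(✓)  00111(✓)  01000(✓)  01001(✓)  01011(✓)  01100(✓)  10000(✓)  10001(✓)  10010(✓)  10011(✓)  10100(✓)  10101(✓)  10111(✓)  11000(✓)  11001(✓)  11010(✓)  11011(✓)  11100(✓)  11101(✓)
size-2^1 implicants → -0000(✓)  -0001(✓)  -0010(✓)  -0100(✓)  -0101(✓)  -0111(✓)  -1000(✓)  -1001(✓)  -1011(✓)  -1100(✓)  0-000(✓)  0-001(✓)  0-100(✓)  00-00(✓)  00-01(✓)  00-10(✓)  000-0(✓)  0000-(✓)  001-0(✓)  001-1(✓)  0010-(✓)  0011-(✓)  01-00(✓)  010-1(✓)  0100-(✓)  1-000(✓)  1-001(✓)  1-010(✓)  1-011(✓)  1-100(✓)  1-101(✓)  10-00(✓)  10-01(✓)  10-11(✓)  100-0(✓)  100-1(✓)  1000-(✓)  1001-(✓)  101-1(✓)  1010-(✓)  11-00(✓)  11-01(✓)  110-0(✓)  110-1(✓)  1100-(✓)  1101-(✓)  1110-(✓)
size-2^2 implicants → --000(✓)  --001(✓)  --100(✓)  -0-00(✓)  -0-01(✓)  -00-0  -000-(✓)  -01-1  -010-(✓)  -1-00(✓)  -10-1  -100-(✓)  0--00(✓)  0-00-(✓)  00--0  00-0-(✓)  001--  1--00(✓)  1--01(✓)  1-0-0(✓)  1-0-1(✓)  1-00-(✓)  1-01-(✓)  1-10-(✓)  10--1  10-0-(✓)  100--(✓)  11-0-(✓)  110--(✓)
size-2^3 implicants → ---00  --00-  -0-0-  1--0-  1-0--
Unchecked terms (primes): ---00, --00-, -0-0-, -00-0, -01-1, -10-1, 00--0, 001--, 1--0-, 1-0--, 10--1

NONE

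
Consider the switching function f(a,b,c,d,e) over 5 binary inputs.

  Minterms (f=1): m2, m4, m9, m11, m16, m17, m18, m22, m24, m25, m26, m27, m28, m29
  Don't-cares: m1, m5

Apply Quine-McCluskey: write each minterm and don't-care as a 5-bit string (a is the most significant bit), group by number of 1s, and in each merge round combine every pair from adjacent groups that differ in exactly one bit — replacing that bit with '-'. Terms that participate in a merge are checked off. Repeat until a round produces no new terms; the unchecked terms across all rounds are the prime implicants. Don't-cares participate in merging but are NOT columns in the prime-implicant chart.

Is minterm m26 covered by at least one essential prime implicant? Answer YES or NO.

NO

size-2^0 implicants → 00001(✓)  00010(✓)  00100(✓)  00101(✓)  01001(✓)  01011(✓)  10000(✓)  10001(✓)  10010(✓)  10110(✓)  11000(✓)  11001(✓)  11010(✓)  11011(✓)  11100(✓)  11101(✓)
size-2^1 implicants → -0001(✓)  -0010  -1001(✓)  -1011(✓)  0-001(✓)  00-01  0010-  010-1(✓)  1-000(✓)  1-001(✓)  1-010(✓)  10-10  100-0(✓)  1000-(✓)  11-00(✓)  11-01(✓)  110-0(✓)  110-1(✓)  1100-(✓)  1101-(✓)  1110-(✓)
size-2^2 implicants → --001  -10-1  1-0-0  1-00-  11-0-  110--
Unchecked terms (primes): --001, -0010, -10-1, 00-01, 0010-, 1-0-0, 1-00-, 10-10, 11-0-, 110--
Minterm coverage:
  m2 ⊆ -0010 [E]
  m4 ⊆ 0010- [E]
  m9 ⊆ --001,-10-1
  m11 ⊆ -10-1 [E]
  m16 ⊆ 1-0-0,1-00-
  m17 ⊆ --001,1-00-
  m18 ⊆ -0010,1-0-0,10-10
  m22 ⊆ 10-10 [E]
  m24 ⊆ 1-0-0,1-00-,11-0-,110--
  m25 ⊆ --001,-10-1,1-00-,11-0-,110--
  m26 ⊆ 1-0-0,110--
  m27 ⊆ -10-1,110--
  m28 ⊆ 11-0- [E]
  m29 ⊆ 11-0- [E]
E = {-0010, -10-1, 0010-, 10-10, 11-0-}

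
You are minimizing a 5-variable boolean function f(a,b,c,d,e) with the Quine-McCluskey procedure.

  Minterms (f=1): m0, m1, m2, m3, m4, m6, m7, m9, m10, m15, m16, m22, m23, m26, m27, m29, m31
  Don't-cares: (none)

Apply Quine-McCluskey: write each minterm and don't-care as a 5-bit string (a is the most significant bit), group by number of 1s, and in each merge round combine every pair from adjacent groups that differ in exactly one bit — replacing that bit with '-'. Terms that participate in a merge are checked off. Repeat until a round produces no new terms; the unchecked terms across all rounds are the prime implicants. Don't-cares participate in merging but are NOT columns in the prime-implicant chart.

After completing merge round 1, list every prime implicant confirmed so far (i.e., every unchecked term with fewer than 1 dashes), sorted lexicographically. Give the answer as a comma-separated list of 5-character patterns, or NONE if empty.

NONE

[col 0] 00000*, 00001*, 00010*, 00011*, 00100*, 00110*, 00111*, 01001*, 01010*, 01111*, 10000*, 10110*, 10111*, 11010*, 11011*, 11101*, 11111*
[col 1] -0000, -0110*, -0111*, -1010, -1111*, 0-001, 0-010, 0-111*, 00-00*, 00-10*, 00-11*, 000-0*, 000-1*, 0000-*, 0001-*, 001-0*, 0011-*, 1-111*, 1011-*, 11-11, 1101-, 111-1
[col 2] --111, -011-, 00--0, 00-1-, 000--
Prime implicants: --111, -0000, -011-, -1010, 0-001, 0-010, 00--0, 00-1-, 000--, 11-11, 1101-, 111-1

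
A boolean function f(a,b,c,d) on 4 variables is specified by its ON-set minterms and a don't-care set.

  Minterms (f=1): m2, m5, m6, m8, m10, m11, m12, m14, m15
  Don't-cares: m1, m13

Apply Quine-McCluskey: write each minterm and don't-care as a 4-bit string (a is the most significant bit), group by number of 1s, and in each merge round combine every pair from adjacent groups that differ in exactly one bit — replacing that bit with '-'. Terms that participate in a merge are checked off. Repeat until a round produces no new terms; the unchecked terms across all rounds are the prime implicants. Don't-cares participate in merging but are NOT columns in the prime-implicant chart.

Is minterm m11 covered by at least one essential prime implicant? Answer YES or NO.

YES

[col 0] 0001*, 0010*, 0101*, 0110*, 1000*, 1010*, 1011*, 1100*, 1101*, 1110*, 1111*
[col 1] -010*, -101, -110*, 0-01, 0-10*, 1-00*, 1-10*, 1-11*, 10-0*, 101-*, 11-0*, 11-1*, 110-*, 111-*
[col 2] --10, 1--0, 1-1-, 11--
Prime implicants: --10, -101, 0-01, 1--0, 1-1-, 11--
PI chart (minterm → PIs covering it):
  2 | --10  (sole → essential)
  5 | -101,0-01
  6 | --10  (sole → essential)
  8 | 1--0  (sole → essential)
  10 | --10,1--0,1-1-
  11 | 1-1-  (sole → essential)
  12 | 1--0,11--
  14 | --10,1--0,1-1-,11--
  15 | 1-1-,11--
Essential prime implicants: --10, 1--0, 1-1-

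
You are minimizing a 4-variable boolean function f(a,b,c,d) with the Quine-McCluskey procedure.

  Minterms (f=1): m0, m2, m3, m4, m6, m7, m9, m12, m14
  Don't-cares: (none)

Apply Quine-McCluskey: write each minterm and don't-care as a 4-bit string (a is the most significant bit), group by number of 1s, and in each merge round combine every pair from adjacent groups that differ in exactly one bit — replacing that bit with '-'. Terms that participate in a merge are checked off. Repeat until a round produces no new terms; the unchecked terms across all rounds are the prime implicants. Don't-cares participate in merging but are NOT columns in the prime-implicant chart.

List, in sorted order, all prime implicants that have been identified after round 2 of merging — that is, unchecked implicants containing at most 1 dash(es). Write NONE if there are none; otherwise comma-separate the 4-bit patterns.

[col 0] 0000*, 0010*, 0011*, 0100*, 0110*, 0111*, 1001, 1100*, 1110*
[col 1] -100*, -110*, 0-00*, 0-10*, 0-11*, 00-0*, 001-*, 01-0*, 011-*, 11-0*
[col 2] -1-0, 0--0, 0-1-
Prime implicants: -1-0, 0--0, 0-1-, 1001

1001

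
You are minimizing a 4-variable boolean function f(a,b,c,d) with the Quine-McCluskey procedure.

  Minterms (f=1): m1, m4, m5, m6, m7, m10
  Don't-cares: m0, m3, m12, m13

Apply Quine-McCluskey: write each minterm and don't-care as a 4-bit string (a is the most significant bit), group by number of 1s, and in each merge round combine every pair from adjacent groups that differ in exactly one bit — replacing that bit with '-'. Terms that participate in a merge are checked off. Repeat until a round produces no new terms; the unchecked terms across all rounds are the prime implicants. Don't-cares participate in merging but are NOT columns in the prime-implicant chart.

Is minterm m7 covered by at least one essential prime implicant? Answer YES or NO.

[col 0] 0000*, 0001*, 0011*, 0100*, 0101*, 0110*, 0111*, 1010, 1100*, 1101*
[col 1] -100*, -101*, 0-00*, 0-01*, 0-11*, 00-1*, 000-*, 01-0*, 01-1*, 010-*, 011-*, 110-*
[col 2] -10-, 0--1, 0-0-, 01--
Prime implicants: -10-, 0--1, 0-0-, 01--, 1010
PI chart (minterm → PIs covering it):
  1 | 0--1,0-0-
  4 | -10-,0-0-,01--
  5 | -10-,0--1,0-0-,01--
  6 | 01--  (sole → essential)
  7 | 0--1,01--
  10 | 1010  (sole → essential)
Essential prime implicants: 01--, 1010

YES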